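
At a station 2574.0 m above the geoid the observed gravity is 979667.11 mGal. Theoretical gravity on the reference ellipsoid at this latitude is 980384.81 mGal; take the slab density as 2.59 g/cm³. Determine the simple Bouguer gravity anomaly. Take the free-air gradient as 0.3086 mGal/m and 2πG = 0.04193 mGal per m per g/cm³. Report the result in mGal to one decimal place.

Free-air correction = 0.3086 × 2574.0 = 794.34 mGal
Free-air anomaly = 979667.11 − 980384.81 + (794.34) = 76.64 mGal
Bouguer slab correction = 0.04193 × 2.59 × 2574.0 = 279.53 mGal
Simple Bouguer anomaly = 76.64 − (279.53) = -202.89 mGal

-202.9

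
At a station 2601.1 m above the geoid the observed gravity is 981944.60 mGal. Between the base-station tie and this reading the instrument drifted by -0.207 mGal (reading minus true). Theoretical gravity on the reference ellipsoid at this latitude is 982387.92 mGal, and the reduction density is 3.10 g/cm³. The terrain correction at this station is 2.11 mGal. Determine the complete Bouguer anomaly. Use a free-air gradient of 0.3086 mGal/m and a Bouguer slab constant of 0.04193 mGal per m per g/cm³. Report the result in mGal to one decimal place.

Drift-corrected reading = 981944.60 − (-0.207) = 981944.807 mGal
Free-air correction = 0.3086 × 2601.1 = 802.70 mGal
Free-air anomaly = 981944.807 − 982387.92 + (802.70) = 359.587 mGal
Bouguer slab correction = 0.04193 × 3.10 × 2601.1 = 338.10 mGal
Simple Bouguer anomaly = 359.587 − (338.10) = 21.487 mGal
Complete Bouguer anomaly = 21.487 + 2.11 = 23.597 mGal

23.6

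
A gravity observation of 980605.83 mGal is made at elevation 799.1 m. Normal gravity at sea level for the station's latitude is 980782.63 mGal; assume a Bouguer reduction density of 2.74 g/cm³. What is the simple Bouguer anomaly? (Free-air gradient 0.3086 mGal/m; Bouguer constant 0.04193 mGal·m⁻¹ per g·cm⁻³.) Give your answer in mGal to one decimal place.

-22.0

Free-air correction = 0.3086 × 799.1 = 246.60 mGal
Free-air anomaly = 980605.83 − 980782.63 + (246.60) = 69.80 mGal
Bouguer slab correction = 0.04193 × 2.74 × 799.1 = 91.81 mGal
Simple Bouguer anomaly = 69.80 − (91.81) = -22.01 mGal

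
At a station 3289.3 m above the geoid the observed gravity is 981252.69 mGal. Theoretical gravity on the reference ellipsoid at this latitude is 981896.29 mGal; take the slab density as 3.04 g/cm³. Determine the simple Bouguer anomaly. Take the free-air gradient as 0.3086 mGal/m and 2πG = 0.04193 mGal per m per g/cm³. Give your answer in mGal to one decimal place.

-47.8

Free-air correction = 0.3086 × 3289.3 = 1015.08 mGal
Free-air anomaly = 981252.69 − 981896.29 + (1015.08) = 371.48 mGal
Bouguer slab correction = 0.04193 × 3.04 × 3289.3 = 419.28 mGal
Simple Bouguer anomaly = 371.48 − (419.28) = -47.80 mGal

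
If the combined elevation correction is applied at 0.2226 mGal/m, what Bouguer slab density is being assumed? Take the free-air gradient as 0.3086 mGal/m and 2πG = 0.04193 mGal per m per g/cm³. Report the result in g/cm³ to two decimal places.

2.05

0.2226 = 0.3086 − 0.04193 × ρ
ρ = (0.3086 − 0.2226) / 0.04193 = 2.05 g/cm³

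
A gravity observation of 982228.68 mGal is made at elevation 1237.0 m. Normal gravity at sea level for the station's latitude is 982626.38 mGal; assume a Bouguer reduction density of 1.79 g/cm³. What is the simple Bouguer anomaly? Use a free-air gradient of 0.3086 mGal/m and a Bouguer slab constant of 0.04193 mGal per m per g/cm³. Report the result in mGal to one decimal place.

Free-air correction = 0.3086 × 1237.0 = 381.74 mGal
Free-air anomaly = 982228.68 − 982626.38 + (381.74) = -15.96 mGal
Bouguer slab correction = 0.04193 × 1.79 × 1237.0 = 92.84 mGal
Simple Bouguer anomaly = -15.96 − (92.84) = -108.80 mGal

-108.8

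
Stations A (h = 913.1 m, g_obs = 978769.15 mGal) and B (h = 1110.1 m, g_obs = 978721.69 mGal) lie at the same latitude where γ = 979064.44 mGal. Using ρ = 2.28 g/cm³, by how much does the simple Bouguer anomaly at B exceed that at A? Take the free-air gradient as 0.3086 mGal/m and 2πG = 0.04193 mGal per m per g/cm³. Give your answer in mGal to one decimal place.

Δg_SB(A) = 978769.15 − 979064.44 + 0.3086×913.1 − 0.04193×2.28×913.1 = -100.80 mGal
Δg_SB(B) = 978721.69 − 979064.44 + 0.3086×1110.1 − 0.04193×2.28×1110.1 = -106.30 mGal
Difference = -106.30 − (-100.80) = -5.50 mGal

-5.5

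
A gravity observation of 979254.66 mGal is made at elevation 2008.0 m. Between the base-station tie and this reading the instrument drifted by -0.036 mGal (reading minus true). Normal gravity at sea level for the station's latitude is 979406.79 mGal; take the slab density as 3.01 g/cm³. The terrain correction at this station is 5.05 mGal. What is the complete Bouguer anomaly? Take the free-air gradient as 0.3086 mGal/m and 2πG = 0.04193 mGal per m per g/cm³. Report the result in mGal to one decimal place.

Drift-corrected reading = 979254.66 − (-0.036) = 979254.696 mGal
Free-air correction = 0.3086 × 2008.0 = 619.67 mGal
Free-air anomaly = 979254.696 − 979406.79 + (619.67) = 467.576 mGal
Bouguer slab correction = 0.04193 × 3.01 × 2008.0 = 253.43 mGal
Simple Bouguer anomaly = 467.576 − (253.43) = 214.146 mGal
Complete Bouguer anomaly = 214.146 + 5.05 = 219.196 mGal

219.2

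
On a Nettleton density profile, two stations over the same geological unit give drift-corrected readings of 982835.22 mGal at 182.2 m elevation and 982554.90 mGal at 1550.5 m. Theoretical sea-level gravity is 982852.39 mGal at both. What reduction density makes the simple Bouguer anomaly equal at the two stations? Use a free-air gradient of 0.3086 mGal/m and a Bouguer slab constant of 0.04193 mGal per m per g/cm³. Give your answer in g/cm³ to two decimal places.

2.47

Δg_obs = 982554.90 − 982835.22 = -280.32 mGal over Δh = 1550.5 − 182.2 = 1368.3 m
Equal Bouguer anomalies ⇒ Δg_obs + (0.3086 − 0.04193ρ)·Δh = 0
0.3086 − 0.04193ρ = −Δg_obs/Δh = 0.20487
ρ = (0.3086 − 0.20487) / 0.04193 = 2.47 g/cm³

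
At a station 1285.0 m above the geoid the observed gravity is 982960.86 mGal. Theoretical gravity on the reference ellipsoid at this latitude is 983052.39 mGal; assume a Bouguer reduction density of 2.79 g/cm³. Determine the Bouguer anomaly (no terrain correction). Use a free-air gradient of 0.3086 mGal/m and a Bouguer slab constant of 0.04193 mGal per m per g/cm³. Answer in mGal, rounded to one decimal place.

154.7

Free-air correction = 0.3086 × 1285.0 = 396.55 mGal
Free-air anomaly = 982960.86 − 983052.39 + (396.55) = 305.02 mGal
Bouguer slab correction = 0.04193 × 2.79 × 1285.0 = 150.33 mGal
Simple Bouguer anomaly = 305.02 − (150.33) = 154.69 mGal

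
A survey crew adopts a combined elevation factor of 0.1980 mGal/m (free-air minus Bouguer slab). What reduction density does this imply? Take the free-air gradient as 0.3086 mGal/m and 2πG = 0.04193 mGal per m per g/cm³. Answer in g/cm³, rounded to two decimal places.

2.64

0.1980 = 0.3086 − 0.04193 × ρ
ρ = (0.3086 − 0.1980) / 0.04193 = 2.64 g/cm³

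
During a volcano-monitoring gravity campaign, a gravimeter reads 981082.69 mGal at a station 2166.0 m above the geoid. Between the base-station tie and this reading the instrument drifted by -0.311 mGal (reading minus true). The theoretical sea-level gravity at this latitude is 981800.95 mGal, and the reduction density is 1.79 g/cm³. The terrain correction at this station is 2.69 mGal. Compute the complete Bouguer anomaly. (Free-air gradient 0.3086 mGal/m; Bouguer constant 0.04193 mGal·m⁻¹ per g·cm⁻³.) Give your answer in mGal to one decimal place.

-209.4

Drift-corrected reading = 981082.69 − (-0.311) = 981083.001 mGal
Free-air correction = 0.3086 × 2166.0 = 668.43 mGal
Free-air anomaly = 981083.001 − 981800.95 + (668.43) = -49.519 mGal
Bouguer slab correction = 0.04193 × 1.79 × 2166.0 = 162.57 mGal
Simple Bouguer anomaly = -49.519 − (162.57) = -212.089 mGal
Complete Bouguer anomaly = -212.089 + 2.69 = -209.399 mGal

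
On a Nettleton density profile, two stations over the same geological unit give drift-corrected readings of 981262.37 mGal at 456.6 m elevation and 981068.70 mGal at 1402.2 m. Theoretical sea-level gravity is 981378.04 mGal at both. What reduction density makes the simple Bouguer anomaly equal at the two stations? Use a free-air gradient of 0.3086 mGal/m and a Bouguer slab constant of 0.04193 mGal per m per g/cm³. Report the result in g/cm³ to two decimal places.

2.48

Δg_obs = 981068.70 − 981262.37 = -193.67 mGal over Δh = 1402.2 − 456.6 = 945.6 m
Equal Bouguer anomalies ⇒ Δg_obs + (0.3086 − 0.04193ρ)·Δh = 0
0.3086 − 0.04193ρ = −Δg_obs/Δh = 0.20481
ρ = (0.3086 − 0.20481) / 0.04193 = 2.48 g/cm³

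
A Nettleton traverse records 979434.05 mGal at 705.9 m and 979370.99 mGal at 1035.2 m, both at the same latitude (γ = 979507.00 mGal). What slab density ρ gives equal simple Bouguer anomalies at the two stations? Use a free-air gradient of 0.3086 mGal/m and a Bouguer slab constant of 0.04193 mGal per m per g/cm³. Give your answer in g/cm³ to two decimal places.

2.79

Δg_obs = 979370.99 − 979434.05 = -63.06 mGal over Δh = 1035.2 − 705.9 = 329.3 m
Equal Bouguer anomalies ⇒ Δg_obs + (0.3086 − 0.04193ρ)·Δh = 0
0.3086 − 0.04193ρ = −Δg_obs/Δh = 0.19150
ρ = (0.3086 − 0.19150) / 0.04193 = 2.79 g/cm³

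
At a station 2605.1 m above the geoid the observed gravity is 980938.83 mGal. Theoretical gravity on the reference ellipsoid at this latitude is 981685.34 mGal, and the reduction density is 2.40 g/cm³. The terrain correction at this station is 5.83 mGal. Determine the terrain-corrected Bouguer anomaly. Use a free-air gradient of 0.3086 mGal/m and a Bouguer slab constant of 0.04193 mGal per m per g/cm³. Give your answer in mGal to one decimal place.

-198.9

Free-air correction = 0.3086 × 2605.1 = 803.93 mGal
Free-air anomaly = 980938.83 − 981685.34 + (803.93) = 57.42 mGal
Bouguer slab correction = 0.04193 × 2.40 × 2605.1 = 262.16 mGal
Simple Bouguer anomaly = 57.42 − (262.16) = -204.74 mGal
Complete Bouguer anomaly = -204.74 + 5.83 = -198.91 mGal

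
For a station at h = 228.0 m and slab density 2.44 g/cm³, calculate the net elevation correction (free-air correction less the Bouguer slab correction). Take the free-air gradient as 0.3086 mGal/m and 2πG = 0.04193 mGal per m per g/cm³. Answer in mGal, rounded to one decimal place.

47.0

Combined gradient = 0.3086 − 0.04193 × 2.44 = 0.2062908 mGal/m
Combined elevation correction = 0.2062908 × 228.0 = 47.0 mGal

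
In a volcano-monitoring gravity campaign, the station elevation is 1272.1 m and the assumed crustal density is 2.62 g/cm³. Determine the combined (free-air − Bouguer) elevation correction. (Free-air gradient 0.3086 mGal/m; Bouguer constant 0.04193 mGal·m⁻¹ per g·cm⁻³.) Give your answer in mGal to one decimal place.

252.8

Combined gradient = 0.3086 − 0.04193 × 2.62 = 0.1987434 mGal/m
Combined elevation correction = 0.1987434 × 1272.1 = 252.8 mGal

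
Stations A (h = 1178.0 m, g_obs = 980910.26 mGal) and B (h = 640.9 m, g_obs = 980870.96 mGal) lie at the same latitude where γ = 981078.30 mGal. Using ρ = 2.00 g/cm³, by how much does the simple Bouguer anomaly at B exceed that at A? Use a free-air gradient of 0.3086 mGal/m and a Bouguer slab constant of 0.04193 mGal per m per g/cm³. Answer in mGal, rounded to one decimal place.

Δg_SB(A) = 980910.26 − 981078.30 + 0.3086×1178.0 − 0.04193×2.00×1178.0 = 96.70 mGal
Δg_SB(B) = 980870.96 − 981078.30 + 0.3086×640.9 − 0.04193×2.00×640.9 = -63.30 mGal
Difference = -63.30 − (96.70) = -160.00 mGal

-160.0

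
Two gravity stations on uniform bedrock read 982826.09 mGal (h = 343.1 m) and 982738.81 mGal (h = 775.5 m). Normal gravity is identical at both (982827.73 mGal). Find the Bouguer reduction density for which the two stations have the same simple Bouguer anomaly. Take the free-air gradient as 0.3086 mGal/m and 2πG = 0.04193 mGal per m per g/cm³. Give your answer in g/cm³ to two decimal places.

Δg_obs = 982738.81 − 982826.09 = -87.28 mGal over Δh = 775.5 − 343.1 = 432.4 m
Equal Bouguer anomalies ⇒ Δg_obs + (0.3086 − 0.04193ρ)·Δh = 0
0.3086 − 0.04193ρ = −Δg_obs/Δh = 0.20185
ρ = (0.3086 − 0.20185) / 0.04193 = 2.55 g/cm³

2.55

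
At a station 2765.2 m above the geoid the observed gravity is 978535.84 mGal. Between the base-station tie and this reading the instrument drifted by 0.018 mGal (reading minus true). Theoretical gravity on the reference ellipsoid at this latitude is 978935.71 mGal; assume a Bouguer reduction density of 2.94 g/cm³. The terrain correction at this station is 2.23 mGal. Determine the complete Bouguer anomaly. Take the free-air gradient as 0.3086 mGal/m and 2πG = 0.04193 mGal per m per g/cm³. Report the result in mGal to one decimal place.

114.8

Drift-corrected reading = 978535.84 − (0.018) = 978535.822 mGal
Free-air correction = 0.3086 × 2765.2 = 853.34 mGal
Free-air anomaly = 978535.822 − 978935.71 + (853.34) = 453.452 mGal
Bouguer slab correction = 0.04193 × 2.94 × 2765.2 = 340.88 mGal
Simple Bouguer anomaly = 453.452 − (340.88) = 112.572 mGal
Complete Bouguer anomaly = 112.572 + 2.23 = 114.802 mGal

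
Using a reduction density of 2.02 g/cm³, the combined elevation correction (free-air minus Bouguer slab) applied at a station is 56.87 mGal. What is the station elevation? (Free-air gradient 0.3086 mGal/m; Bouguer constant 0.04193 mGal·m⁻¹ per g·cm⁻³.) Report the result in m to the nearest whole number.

Combined gradient = 0.3086 − 0.04193 × 2.02 = 0.2239014 mGal/m
h = 56.87 / 0.2239014 = 254.00 m

254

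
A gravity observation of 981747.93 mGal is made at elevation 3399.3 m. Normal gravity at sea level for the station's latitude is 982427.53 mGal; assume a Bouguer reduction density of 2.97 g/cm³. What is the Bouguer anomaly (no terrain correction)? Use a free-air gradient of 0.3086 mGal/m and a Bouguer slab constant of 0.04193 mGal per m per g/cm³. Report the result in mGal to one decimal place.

-53.9

Free-air correction = 0.3086 × 3399.3 = 1049.02 mGal
Free-air anomaly = 981747.93 − 982427.53 + (1049.02) = 369.42 mGal
Bouguer slab correction = 0.04193 × 2.97 × 3399.3 = 423.32 mGal
Simple Bouguer anomaly = 369.42 − (423.32) = -53.90 mGal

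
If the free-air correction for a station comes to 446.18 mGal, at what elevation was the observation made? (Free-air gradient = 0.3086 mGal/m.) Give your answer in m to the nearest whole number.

h = 446.18 / 0.3086 = 1445.82 m

1446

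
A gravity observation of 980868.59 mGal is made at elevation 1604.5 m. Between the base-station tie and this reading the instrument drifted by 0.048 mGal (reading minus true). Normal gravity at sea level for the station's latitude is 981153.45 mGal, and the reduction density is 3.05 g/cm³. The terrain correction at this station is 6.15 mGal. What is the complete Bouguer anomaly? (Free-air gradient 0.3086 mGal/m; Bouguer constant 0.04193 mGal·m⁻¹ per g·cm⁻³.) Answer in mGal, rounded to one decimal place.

Drift-corrected reading = 980868.59 − (0.048) = 980868.542 mGal
Free-air correction = 0.3086 × 1604.5 = 495.15 mGal
Free-air anomaly = 980868.542 − 981153.45 + (495.15) = 210.242 mGal
Bouguer slab correction = 0.04193 × 3.05 × 1604.5 = 205.19 mGal
Simple Bouguer anomaly = 210.242 − (205.19) = 5.052 mGal
Complete Bouguer anomaly = 5.052 + 6.15 = 11.202 mGal

11.2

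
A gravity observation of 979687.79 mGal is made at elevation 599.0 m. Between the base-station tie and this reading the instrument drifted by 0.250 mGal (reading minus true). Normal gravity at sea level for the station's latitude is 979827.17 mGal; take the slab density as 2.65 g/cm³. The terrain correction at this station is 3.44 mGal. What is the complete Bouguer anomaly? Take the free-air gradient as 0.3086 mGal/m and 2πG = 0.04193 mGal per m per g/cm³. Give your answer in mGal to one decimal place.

-17.9

Drift-corrected reading = 979687.79 − (0.250) = 979687.540 mGal
Free-air correction = 0.3086 × 599.0 = 184.85 mGal
Free-air anomaly = 979687.540 − 979827.17 + (184.85) = 45.220 mGal
Bouguer slab correction = 0.04193 × 2.65 × 599.0 = 66.56 mGal
Simple Bouguer anomaly = 45.220 − (66.56) = -21.340 mGal
Complete Bouguer anomaly = -21.340 + 3.44 = -17.900 mGal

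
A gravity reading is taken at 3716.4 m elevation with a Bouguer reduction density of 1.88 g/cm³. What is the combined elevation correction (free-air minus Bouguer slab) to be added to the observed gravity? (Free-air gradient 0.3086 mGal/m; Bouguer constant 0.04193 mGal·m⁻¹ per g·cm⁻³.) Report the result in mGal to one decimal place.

Combined gradient = 0.3086 − 0.04193 × 1.88 = 0.2297716 mGal/m
Combined elevation correction = 0.2297716 × 3716.4 = 853.9 mGal

853.9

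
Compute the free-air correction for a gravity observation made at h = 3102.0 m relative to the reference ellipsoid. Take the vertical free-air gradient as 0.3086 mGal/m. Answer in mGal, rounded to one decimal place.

Free-air correction = 0.3086 × 3102.0 = 957.3 mGal

957.3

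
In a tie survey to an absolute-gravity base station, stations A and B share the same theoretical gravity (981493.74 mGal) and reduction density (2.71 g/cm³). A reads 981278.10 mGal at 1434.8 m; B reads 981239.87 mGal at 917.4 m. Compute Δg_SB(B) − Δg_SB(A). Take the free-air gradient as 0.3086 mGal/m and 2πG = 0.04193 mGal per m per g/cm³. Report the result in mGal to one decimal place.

-139.1

Δg_SB(A) = 981278.10 − 981493.74 + 0.3086×1434.8 − 0.04193×2.71×1434.8 = 64.10 mGal
Δg_SB(B) = 981239.87 − 981493.74 + 0.3086×917.4 − 0.04193×2.71×917.4 = -75.00 mGal
Difference = -75.00 − (64.10) = -139.10 mGal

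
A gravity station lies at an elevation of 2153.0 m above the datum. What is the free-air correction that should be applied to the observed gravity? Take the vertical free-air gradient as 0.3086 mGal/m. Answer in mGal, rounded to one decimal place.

664.4

Free-air correction = 0.3086 × 2153.0 = 664.4 mGal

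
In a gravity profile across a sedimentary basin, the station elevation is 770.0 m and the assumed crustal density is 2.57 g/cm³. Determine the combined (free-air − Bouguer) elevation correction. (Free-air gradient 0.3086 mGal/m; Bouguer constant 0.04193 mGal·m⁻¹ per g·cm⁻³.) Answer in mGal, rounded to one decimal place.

154.6

Combined gradient = 0.3086 − 0.04193 × 2.57 = 0.2008399 mGal/m
Combined elevation correction = 0.2008399 × 770.0 = 154.6 mGal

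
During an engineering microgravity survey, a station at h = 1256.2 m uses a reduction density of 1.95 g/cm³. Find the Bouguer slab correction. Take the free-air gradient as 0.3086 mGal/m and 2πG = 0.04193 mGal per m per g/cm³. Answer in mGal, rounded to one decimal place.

Bouguer slab correction = 0.04193 × 1.95 × 1256.2 = 102.7 mGal

102.7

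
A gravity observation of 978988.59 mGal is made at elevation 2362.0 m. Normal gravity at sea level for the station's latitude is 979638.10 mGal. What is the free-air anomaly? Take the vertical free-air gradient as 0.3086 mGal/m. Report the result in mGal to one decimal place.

Free-air correction = 0.3086 × 2362.0 = 728.91 mGal
Free-air anomaly = 978988.59 − 979638.10 + (728.91) = 79.40 mGal

79.4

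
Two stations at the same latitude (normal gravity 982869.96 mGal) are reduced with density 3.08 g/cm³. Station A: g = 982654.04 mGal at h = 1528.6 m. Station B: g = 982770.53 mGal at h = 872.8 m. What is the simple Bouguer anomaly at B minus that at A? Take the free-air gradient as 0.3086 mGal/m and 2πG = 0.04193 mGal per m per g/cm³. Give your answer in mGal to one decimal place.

-1.2

Δg_SB(A) = 982654.04 − 982869.96 + 0.3086×1528.6 − 0.04193×3.08×1528.6 = 58.40 mGal
Δg_SB(B) = 982770.53 − 982869.96 + 0.3086×872.8 − 0.04193×3.08×872.8 = 57.20 mGal
Difference = 57.20 − (58.40) = -1.20 mGal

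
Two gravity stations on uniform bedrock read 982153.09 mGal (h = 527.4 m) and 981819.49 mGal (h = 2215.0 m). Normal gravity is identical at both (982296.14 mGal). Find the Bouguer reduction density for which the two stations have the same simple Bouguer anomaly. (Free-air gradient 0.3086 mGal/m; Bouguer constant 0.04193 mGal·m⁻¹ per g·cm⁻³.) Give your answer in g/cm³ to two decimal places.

2.65

Δg_obs = 981819.49 − 982153.09 = -333.60 mGal over Δh = 2215.0 − 527.4 = 1687.6 m
Equal Bouguer anomalies ⇒ Δg_obs + (0.3086 − 0.04193ρ)·Δh = 0
0.3086 − 0.04193ρ = −Δg_obs/Δh = 0.19768
ρ = (0.3086 − 0.19768) / 0.04193 = 2.65 g/cm³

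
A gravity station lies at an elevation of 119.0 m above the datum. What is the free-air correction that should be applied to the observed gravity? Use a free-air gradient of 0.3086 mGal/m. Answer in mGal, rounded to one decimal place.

Free-air correction = 0.3086 × 119.0 = 36.7 mGal

36.7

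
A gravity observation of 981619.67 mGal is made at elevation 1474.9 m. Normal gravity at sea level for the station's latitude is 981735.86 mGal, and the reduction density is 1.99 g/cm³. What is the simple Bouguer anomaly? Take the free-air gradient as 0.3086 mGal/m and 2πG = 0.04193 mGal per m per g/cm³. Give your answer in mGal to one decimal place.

215.9

Free-air correction = 0.3086 × 1474.9 = 455.15 mGal
Free-air anomaly = 981619.67 − 981735.86 + (455.15) = 338.96 mGal
Bouguer slab correction = 0.04193 × 1.99 × 1474.9 = 123.07 mGal
Simple Bouguer anomaly = 338.96 − (123.07) = 215.89 mGal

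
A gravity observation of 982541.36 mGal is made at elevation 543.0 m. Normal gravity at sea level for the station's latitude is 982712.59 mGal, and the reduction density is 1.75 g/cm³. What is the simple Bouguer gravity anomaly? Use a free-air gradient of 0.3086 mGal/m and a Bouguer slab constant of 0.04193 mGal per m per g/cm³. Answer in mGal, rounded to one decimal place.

Free-air correction = 0.3086 × 543.0 = 167.57 mGal
Free-air anomaly = 982541.36 − 982712.59 + (167.57) = -3.66 mGal
Bouguer slab correction = 0.04193 × 1.75 × 543.0 = 39.84 mGal
Simple Bouguer anomaly = -3.66 − (39.84) = -43.50 mGal

-43.5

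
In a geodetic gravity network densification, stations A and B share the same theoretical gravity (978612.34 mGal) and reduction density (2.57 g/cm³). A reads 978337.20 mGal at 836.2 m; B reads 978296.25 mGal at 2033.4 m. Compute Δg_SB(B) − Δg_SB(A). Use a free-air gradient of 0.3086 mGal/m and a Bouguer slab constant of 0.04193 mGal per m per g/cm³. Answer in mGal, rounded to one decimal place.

Δg_SB(A) = 978337.20 − 978612.34 + 0.3086×836.2 − 0.04193×2.57×836.2 = -107.20 mGal
Δg_SB(B) = 978296.25 − 978612.34 + 0.3086×2033.4 − 0.04193×2.57×2033.4 = 92.30 mGal
Difference = 92.30 − (-107.20) = 199.50 mGal

199.5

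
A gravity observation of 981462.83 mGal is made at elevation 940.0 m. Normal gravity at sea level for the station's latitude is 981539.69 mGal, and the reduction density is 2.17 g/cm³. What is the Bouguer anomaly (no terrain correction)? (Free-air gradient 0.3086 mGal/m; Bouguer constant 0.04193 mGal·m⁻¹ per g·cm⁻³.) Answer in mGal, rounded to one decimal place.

127.7

Free-air correction = 0.3086 × 940.0 = 290.08 mGal
Free-air anomaly = 981462.83 − 981539.69 + (290.08) = 213.22 mGal
Bouguer slab correction = 0.04193 × 2.17 × 940.0 = 85.53 mGal
Simple Bouguer anomaly = 213.22 − (85.53) = 127.69 mGal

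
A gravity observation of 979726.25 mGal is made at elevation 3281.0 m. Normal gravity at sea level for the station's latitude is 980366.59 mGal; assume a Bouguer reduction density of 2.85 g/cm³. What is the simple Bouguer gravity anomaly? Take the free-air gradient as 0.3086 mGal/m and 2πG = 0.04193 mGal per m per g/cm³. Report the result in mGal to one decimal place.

-19.9

Free-air correction = 0.3086 × 3281.0 = 1012.52 mGal
Free-air anomaly = 979726.25 − 980366.59 + (1012.52) = 372.18 mGal
Bouguer slab correction = 0.04193 × 2.85 × 3281.0 = 392.08 mGal
Simple Bouguer anomaly = 372.18 − (392.08) = -19.90 mGal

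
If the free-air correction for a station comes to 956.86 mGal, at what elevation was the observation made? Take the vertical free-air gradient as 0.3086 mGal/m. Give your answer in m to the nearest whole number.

h = 956.86 / 0.3086 = 3100.65 m

3101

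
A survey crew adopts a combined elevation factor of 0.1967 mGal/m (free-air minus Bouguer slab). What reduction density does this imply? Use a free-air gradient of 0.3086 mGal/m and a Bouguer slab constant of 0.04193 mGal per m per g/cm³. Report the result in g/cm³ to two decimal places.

2.67

0.1967 = 0.3086 − 0.04193 × ρ
ρ = (0.3086 − 0.1967) / 0.04193 = 2.67 g/cm³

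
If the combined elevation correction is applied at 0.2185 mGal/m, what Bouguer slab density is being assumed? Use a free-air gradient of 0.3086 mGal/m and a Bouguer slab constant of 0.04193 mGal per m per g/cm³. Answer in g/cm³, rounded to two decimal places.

0.2185 = 0.3086 − 0.04193 × ρ
ρ = (0.3086 − 0.2185) / 0.04193 = 2.15 g/cm³

2.15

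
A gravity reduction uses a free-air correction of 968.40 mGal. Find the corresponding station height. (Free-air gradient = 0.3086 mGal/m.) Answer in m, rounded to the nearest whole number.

h = 968.40 / 0.3086 = 3138.04 m

3138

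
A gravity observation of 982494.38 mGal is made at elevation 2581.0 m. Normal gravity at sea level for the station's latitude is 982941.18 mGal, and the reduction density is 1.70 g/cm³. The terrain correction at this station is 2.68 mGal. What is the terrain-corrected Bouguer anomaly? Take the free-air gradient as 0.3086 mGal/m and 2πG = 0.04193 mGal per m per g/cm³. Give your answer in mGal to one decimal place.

168.4

Free-air correction = 0.3086 × 2581.0 = 796.50 mGal
Free-air anomaly = 982494.38 − 982941.18 + (796.50) = 349.70 mGal
Bouguer slab correction = 0.04193 × 1.70 × 2581.0 = 183.98 mGal
Simple Bouguer anomaly = 349.70 − (183.98) = 165.72 mGal
Complete Bouguer anomaly = 165.72 + 2.68 = 168.40 mGal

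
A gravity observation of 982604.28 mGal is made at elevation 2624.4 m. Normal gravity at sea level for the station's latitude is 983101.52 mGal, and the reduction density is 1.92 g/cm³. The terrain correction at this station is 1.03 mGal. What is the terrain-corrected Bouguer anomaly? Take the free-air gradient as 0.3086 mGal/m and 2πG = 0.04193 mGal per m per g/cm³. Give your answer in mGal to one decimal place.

Free-air correction = 0.3086 × 2624.4 = 809.89 mGal
Free-air anomaly = 982604.28 − 983101.52 + (809.89) = 312.65 mGal
Bouguer slab correction = 0.04193 × 1.92 × 2624.4 = 211.28 mGal
Simple Bouguer anomaly = 312.65 − (211.28) = 101.37 mGal
Complete Bouguer anomaly = 101.37 + 1.03 = 102.40 mGal

102.4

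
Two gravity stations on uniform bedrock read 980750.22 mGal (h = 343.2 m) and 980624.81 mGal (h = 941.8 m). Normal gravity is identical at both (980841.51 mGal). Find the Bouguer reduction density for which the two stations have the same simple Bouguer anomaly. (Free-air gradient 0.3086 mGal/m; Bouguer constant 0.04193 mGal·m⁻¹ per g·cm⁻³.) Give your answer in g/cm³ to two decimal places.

Δg_obs = 980624.81 − 980750.22 = -125.41 mGal over Δh = 941.8 − 343.2 = 598.6 m
Equal Bouguer anomalies ⇒ Δg_obs + (0.3086 − 0.04193ρ)·Δh = 0
0.3086 − 0.04193ρ = −Δg_obs/Δh = 0.20951
ρ = (0.3086 − 0.20951) / 0.04193 = 2.36 g/cm³

2.36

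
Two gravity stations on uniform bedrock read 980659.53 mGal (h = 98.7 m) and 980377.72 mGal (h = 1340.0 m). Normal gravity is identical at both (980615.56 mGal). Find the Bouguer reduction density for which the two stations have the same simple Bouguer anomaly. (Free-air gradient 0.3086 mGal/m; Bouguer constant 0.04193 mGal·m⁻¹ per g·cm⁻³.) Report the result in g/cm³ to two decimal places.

1.95

Δg_obs = 980377.72 − 980659.53 = -281.81 mGal over Δh = 1340.0 − 98.7 = 1241.3 m
Equal Bouguer anomalies ⇒ Δg_obs + (0.3086 − 0.04193ρ)·Δh = 0
0.3086 − 0.04193ρ = −Δg_obs/Δh = 0.22703
ρ = (0.3086 − 0.22703) / 0.04193 = 1.95 g/cm³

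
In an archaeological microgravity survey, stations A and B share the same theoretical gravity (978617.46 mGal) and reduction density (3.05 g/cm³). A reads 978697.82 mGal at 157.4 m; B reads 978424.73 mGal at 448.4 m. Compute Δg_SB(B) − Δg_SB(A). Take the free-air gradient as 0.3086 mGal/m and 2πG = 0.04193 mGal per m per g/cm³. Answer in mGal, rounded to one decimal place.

-220.5

Δg_SB(A) = 978697.82 − 978617.46 + 0.3086×157.4 − 0.04193×3.05×157.4 = 108.80 mGal
Δg_SB(B) = 978424.73 − 978617.46 + 0.3086×448.4 − 0.04193×3.05×448.4 = -111.70 mGal
Difference = -111.70 − (108.80) = -220.50 mGal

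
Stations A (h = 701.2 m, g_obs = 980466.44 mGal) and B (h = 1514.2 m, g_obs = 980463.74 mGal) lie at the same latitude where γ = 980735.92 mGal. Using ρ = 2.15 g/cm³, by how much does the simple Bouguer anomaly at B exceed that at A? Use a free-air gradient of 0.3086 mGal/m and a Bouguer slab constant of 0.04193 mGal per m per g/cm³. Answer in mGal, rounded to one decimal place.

Δg_SB(A) = 980466.44 − 980735.92 + 0.3086×701.2 − 0.04193×2.15×701.2 = -116.30 mGal
Δg_SB(B) = 980463.74 − 980735.92 + 0.3086×1514.2 − 0.04193×2.15×1514.2 = 58.60 mGal
Difference = 58.60 − (-116.30) = 174.90 mGal

174.9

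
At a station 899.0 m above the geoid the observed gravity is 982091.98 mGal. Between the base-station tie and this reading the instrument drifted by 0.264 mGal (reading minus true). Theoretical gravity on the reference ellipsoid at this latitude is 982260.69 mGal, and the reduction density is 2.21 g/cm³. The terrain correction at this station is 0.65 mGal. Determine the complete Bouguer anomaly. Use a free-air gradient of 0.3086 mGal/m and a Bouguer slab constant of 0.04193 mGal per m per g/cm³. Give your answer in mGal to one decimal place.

Drift-corrected reading = 982091.98 − (0.264) = 982091.716 mGal
Free-air correction = 0.3086 × 899.0 = 277.43 mGal
Free-air anomaly = 982091.716 − 982260.69 + (277.43) = 108.456 mGal
Bouguer slab correction = 0.04193 × 2.21 × 899.0 = 83.31 mGal
Simple Bouguer anomaly = 108.456 − (83.31) = 25.146 mGal
Complete Bouguer anomaly = 25.146 + 0.65 = 25.796 mGal

25.8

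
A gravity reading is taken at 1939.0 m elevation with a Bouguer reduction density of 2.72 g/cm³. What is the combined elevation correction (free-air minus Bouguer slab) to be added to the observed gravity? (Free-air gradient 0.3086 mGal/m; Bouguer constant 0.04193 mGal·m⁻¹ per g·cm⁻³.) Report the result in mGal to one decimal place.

377.2

Combined gradient = 0.3086 − 0.04193 × 2.72 = 0.1945504 mGal/m
Combined elevation correction = 0.1945504 × 1939.0 = 377.2 mGal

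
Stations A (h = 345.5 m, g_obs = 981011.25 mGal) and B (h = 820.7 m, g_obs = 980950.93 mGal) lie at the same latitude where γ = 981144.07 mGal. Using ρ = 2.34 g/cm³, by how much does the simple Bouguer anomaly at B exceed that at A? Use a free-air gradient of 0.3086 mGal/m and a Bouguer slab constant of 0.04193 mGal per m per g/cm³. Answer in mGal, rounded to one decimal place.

39.7

Δg_SB(A) = 981011.25 − 981144.07 + 0.3086×345.5 − 0.04193×2.34×345.5 = -60.10 mGal
Δg_SB(B) = 980950.93 − 981144.07 + 0.3086×820.7 − 0.04193×2.34×820.7 = -20.40 mGal
Difference = -20.40 − (-60.10) = 39.70 mGal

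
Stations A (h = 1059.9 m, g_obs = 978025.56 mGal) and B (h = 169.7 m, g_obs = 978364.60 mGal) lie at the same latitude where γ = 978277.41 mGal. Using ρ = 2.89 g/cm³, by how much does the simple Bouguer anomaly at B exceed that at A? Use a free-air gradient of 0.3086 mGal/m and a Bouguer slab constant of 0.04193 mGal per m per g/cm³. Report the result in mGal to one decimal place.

172.2

Δg_SB(A) = 978025.56 − 978277.41 + 0.3086×1059.9 − 0.04193×2.89×1059.9 = -53.20 mGal
Δg_SB(B) = 978364.60 − 978277.41 + 0.3086×169.7 − 0.04193×2.89×169.7 = 119.00 mGal
Difference = 119.00 − (-53.20) = 172.20 mGal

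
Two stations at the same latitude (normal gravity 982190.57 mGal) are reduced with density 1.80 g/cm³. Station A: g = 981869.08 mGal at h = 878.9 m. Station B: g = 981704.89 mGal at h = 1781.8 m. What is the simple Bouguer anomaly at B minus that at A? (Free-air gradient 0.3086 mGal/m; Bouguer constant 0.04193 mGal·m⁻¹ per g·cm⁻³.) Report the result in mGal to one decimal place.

Δg_SB(A) = 981869.08 − 982190.57 + 0.3086×878.9 − 0.04193×1.80×878.9 = -116.60 mGal
Δg_SB(B) = 981704.89 − 982190.57 + 0.3086×1781.8 − 0.04193×1.80×1781.8 = -70.30 mGal
Difference = -70.30 − (-116.60) = 46.30 mGal

46.3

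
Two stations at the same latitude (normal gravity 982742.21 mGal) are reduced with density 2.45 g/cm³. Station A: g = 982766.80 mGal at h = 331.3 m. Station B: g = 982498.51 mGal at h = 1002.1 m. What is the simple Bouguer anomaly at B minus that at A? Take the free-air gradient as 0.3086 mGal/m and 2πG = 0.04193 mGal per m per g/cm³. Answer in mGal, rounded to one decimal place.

-130.2

Δg_SB(A) = 982766.80 − 982742.21 + 0.3086×331.3 − 0.04193×2.45×331.3 = 92.80 mGal
Δg_SB(B) = 982498.51 − 982742.21 + 0.3086×1002.1 − 0.04193×2.45×1002.1 = -37.40 mGal
Difference = -37.40 − (92.80) = -130.20 mGal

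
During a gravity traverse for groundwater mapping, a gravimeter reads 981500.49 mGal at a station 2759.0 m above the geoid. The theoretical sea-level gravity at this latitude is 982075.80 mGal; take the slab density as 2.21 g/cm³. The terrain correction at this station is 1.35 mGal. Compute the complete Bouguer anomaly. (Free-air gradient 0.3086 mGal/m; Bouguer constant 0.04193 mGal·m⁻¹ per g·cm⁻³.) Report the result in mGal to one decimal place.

21.8

Free-air correction = 0.3086 × 2759.0 = 851.43 mGal
Free-air anomaly = 981500.49 − 982075.80 + (851.43) = 276.12 mGal
Bouguer slab correction = 0.04193 × 2.21 × 2759.0 = 255.66 mGal
Simple Bouguer anomaly = 276.12 − (255.66) = 20.46 mGal
Complete Bouguer anomaly = 20.46 + 1.35 = 21.81 mGal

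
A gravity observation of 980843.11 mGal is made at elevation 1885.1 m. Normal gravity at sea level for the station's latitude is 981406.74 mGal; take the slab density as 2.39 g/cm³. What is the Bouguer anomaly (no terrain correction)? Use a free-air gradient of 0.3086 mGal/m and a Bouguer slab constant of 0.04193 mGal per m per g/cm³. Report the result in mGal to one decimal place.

-170.8

Free-air correction = 0.3086 × 1885.1 = 581.74 mGal
Free-air anomaly = 980843.11 − 981406.74 + (581.74) = 18.11 mGal
Bouguer slab correction = 0.04193 × 2.39 × 1885.1 = 188.91 mGal
Simple Bouguer anomaly = 18.11 − (188.91) = -170.80 mGal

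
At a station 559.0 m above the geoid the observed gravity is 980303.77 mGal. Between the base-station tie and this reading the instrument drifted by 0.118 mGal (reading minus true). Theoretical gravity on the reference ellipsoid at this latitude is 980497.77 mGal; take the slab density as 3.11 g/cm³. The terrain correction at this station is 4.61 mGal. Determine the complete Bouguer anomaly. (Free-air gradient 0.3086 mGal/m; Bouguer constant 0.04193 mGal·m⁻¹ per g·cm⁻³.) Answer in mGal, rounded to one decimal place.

-89.9

Drift-corrected reading = 980303.77 − (0.118) = 980303.652 mGal
Free-air correction = 0.3086 × 559.0 = 172.51 mGal
Free-air anomaly = 980303.652 − 980497.77 + (172.51) = -21.608 mGal
Bouguer slab correction = 0.04193 × 3.11 × 559.0 = 72.89 mGal
Simple Bouguer anomaly = -21.608 − (72.89) = -94.498 mGal
Complete Bouguer anomaly = -94.498 + 4.61 = -89.888 mGal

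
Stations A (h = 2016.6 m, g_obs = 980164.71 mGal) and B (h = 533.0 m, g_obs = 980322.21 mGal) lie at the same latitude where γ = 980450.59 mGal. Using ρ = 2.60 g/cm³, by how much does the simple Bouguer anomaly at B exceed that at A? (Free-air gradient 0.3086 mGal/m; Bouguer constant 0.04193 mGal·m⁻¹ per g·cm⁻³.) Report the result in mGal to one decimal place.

Δg_SB(A) = 980164.71 − 980450.59 + 0.3086×2016.6 − 0.04193×2.60×2016.6 = 116.60 mGal
Δg_SB(B) = 980322.21 − 980450.59 + 0.3086×533.0 − 0.04193×2.60×533.0 = -22.00 mGal
Difference = -22.00 − (116.60) = -138.60 mGal

-138.6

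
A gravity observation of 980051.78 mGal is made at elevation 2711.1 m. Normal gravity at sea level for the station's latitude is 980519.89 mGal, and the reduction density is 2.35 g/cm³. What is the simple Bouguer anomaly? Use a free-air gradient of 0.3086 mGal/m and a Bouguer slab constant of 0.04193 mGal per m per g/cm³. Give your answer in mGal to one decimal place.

Free-air correction = 0.3086 × 2711.1 = 836.65 mGal
Free-air anomaly = 980051.78 − 980519.89 + (836.65) = 368.54 mGal
Bouguer slab correction = 0.04193 × 2.35 × 2711.1 = 267.14 mGal
Simple Bouguer anomaly = 368.54 − (267.14) = 101.40 mGal

101.4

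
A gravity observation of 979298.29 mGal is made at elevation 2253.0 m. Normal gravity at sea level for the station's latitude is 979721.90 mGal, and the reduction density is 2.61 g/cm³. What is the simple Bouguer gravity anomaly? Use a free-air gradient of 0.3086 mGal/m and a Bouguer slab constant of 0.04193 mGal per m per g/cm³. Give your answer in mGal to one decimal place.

Free-air correction = 0.3086 × 2253.0 = 695.28 mGal
Free-air anomaly = 979298.29 − 979721.90 + (695.28) = 271.67 mGal
Bouguer slab correction = 0.04193 × 2.61 × 2253.0 = 246.56 mGal
Simple Bouguer anomaly = 271.67 − (246.56) = 25.11 mGal

25.1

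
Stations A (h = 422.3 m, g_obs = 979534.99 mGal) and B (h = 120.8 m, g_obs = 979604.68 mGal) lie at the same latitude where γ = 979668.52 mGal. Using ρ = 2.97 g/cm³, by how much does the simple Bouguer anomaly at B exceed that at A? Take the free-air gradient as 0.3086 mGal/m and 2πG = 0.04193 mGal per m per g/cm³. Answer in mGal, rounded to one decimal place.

14.2

Δg_SB(A) = 979534.99 − 979668.52 + 0.3086×422.3 − 0.04193×2.97×422.3 = -55.80 mGal
Δg_SB(B) = 979604.68 − 979668.52 + 0.3086×120.8 − 0.04193×2.97×120.8 = -41.60 mGal
Difference = -41.60 − (-55.80) = 14.20 mGal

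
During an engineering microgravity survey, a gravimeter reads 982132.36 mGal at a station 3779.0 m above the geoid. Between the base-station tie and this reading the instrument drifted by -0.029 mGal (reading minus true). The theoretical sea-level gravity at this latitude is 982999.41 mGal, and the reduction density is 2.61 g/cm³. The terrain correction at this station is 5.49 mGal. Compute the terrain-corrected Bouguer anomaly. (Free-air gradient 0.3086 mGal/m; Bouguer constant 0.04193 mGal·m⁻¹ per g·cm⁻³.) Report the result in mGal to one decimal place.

-108.9

Drift-corrected reading = 982132.36 − (-0.029) = 982132.389 mGal
Free-air correction = 0.3086 × 3779.0 = 1166.20 mGal
Free-air anomaly = 982132.389 − 982999.41 + (1166.20) = 299.179 mGal
Bouguer slab correction = 0.04193 × 2.61 × 3779.0 = 413.56 mGal
Simple Bouguer anomaly = 299.179 − (413.56) = -114.381 mGal
Complete Bouguer anomaly = -114.381 + 5.49 = -108.891 mGal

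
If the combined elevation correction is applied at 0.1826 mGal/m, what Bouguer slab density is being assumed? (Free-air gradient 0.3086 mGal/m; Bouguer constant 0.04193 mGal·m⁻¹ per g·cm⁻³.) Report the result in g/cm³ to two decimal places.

0.1826 = 0.3086 − 0.04193 × ρ
ρ = (0.3086 − 0.1826) / 0.04193 = 3.01 g/cm³

3.01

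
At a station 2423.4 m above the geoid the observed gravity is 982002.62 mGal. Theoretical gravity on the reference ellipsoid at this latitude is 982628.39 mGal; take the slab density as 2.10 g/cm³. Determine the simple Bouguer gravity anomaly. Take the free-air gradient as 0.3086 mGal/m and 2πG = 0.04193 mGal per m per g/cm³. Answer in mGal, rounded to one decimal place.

-91.3

Free-air correction = 0.3086 × 2423.4 = 747.86 mGal
Free-air anomaly = 982002.62 − 982628.39 + (747.86) = 122.09 mGal
Bouguer slab correction = 0.04193 × 2.10 × 2423.4 = 213.39 mGal
Simple Bouguer anomaly = 122.09 − (213.39) = -91.30 mGal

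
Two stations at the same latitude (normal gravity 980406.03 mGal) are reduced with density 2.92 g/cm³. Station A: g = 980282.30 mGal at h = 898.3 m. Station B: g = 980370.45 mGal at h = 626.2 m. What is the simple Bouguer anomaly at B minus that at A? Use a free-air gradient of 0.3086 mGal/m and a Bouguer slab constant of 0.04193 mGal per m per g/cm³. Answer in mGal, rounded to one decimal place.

Δg_SB(A) = 980282.30 − 980406.03 + 0.3086×898.3 − 0.04193×2.92×898.3 = 43.50 mGal
Δg_SB(B) = 980370.45 − 980406.03 + 0.3086×626.2 − 0.04193×2.92×626.2 = 81.00 mGal
Difference = 81.00 − (43.50) = 37.50 mGal

37.5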